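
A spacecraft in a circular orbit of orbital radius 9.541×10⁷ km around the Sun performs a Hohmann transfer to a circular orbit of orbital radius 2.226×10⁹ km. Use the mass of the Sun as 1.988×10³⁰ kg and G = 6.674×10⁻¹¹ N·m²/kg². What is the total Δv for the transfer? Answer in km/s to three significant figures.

Δv_total ≈ 19.9 km/s

μ = GM = 6.674×10⁻¹¹ × 1.988×10³⁰ = 1.327×10²⁰ m³/s².
r₁ = 9.541×10⁷ km = 9.541×10¹⁰ m.
r₂ = 2.226×10⁹ km = 2.226×10¹² m.
Transfer ellipse a_t = (r₁ + r₂)/2 = 1.161×10¹² m.
At r₁: circular v_c1 = √(μ/r₁) = 37290 m/s; transfer-perihelion v_p = √[μ(2/r₁ − 1/a_t)] = 51640 m/s.
Δv₁ = v_p − v_c1 = 14350 m/s.
At r₂: circular v_c2 = √(μ/r₂) = 7720 m/s; transfer-aphelion v_a = √[μ(2/r₂ − 1/a_t)] = 2213 m/s.
Δv₂ = v_c2 − v_a = 5507 m/s.
Total Δv = Δv₁ + Δv₂ = 19860 m/s = 19.86 km/s.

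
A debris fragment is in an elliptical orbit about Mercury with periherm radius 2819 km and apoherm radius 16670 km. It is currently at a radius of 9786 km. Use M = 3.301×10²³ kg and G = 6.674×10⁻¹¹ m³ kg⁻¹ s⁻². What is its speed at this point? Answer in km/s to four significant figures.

μ = GM = 6.674×10⁻¹¹ × 3.301×10²³ = 2.203×10¹³ m³/s².
Semi-major axis a = (r_p + r_a)/2 = 9744.5 km = 9.744×10⁶ m.
Vis-viva: v² = μ(2/r − 1/a) = 2.203×10¹³ × (2.044×10⁻⁷ − 1.026×10⁻⁷) = 2.242×10⁶ m²/s².
v = 1497 m/s = 1.497 km/s.

v ≈ 1.497 km/s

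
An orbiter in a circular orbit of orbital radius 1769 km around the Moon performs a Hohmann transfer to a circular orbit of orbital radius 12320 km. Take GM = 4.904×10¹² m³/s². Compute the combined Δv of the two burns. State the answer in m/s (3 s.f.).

r₁ = 1769 km = 1.769×10⁶ m.
r₂ = 12320 km = 1.232×10⁷ m.
Transfer ellipse a_t = (r₁ + r₂)/2 = 7.044×10⁶ m.
At r₁: circular v_c1 = √(μ/r₁) = 1665 m/s; transfer-perilune v_p = √[μ(2/r₁ − 1/a_t)] = 2202 m/s.
Δv₁ = v_p − v_c1 = 536.9 m/s.
At r₂: circular v_c2 = √(μ/r₂) = 630.9 m/s; transfer-apolune v_a = √[μ(2/r₂ − 1/a_t)] = 316.2 m/s.
Δv₂ = v_c2 − v_a = 314.8 m/s.
Total Δv = Δv₁ + Δv₂ = 851.6 m/s.

Δv_total ≈ 852 m/s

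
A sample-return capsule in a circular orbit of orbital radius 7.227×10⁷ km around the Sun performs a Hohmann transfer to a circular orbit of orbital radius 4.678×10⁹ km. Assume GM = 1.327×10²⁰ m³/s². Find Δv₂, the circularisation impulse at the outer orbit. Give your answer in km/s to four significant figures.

Δv ≈ 4.397 km/s

r₁ = 7.227×10⁷ km = 7.227×10¹⁰ m.
r₂ = 4.678×10⁹ km = 4.678×10¹² m.
Transfer ellipse a_t = (r₁ + r₂)/2 = 2.375×10¹² m.
At r₁: circular v_c1 = √(μ/r₁) = 42850 m/s; transfer-perihelion v_p = √[μ(2/r₁ − 1/a_t)] = 60140 m/s.
At r₂: circular v_c2 = √(μ/r₂) = 5326 m/s; transfer-aphelion v_a = √[μ(2/r₂ − 1/a_t)] = 929.1 m/s.
Δv₂ = v_c2 − v_a = 4397 m/s.
= 4.397 km/s.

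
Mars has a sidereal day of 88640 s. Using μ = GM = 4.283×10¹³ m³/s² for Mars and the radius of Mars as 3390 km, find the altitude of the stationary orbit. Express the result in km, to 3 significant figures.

A synchronous orbit has period T, so by Kepler's third law a = (μT²/4π²)^(1/3).
μT²/4π² = 4.283×10¹³ × (8.864×10⁴)² / 39.48 = 8.524×10²¹ m³.
a = 2.043×10⁷ m = 20428 km.
Altitude h = a − R = 20428 − 3390 = 17038 km.

h_sync ≈ 17000 km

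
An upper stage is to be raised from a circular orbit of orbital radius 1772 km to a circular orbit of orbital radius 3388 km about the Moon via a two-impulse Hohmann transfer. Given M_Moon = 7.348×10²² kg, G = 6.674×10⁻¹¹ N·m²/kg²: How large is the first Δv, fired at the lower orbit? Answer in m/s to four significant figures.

Δv ≈ 242.8 m/s

μ = GM = 6.674×10⁻¹¹ × 7.348×10²² = 4.904×10¹² m³/s².
r₁ = 1772 km = 1.772×10⁶ m.
r₂ = 3388 km = 3.388×10⁶ m.
Transfer ellipse a_t = (r₁ + r₂)/2 = 2.580×10⁶ m.
At r₁: circular v_c1 = √(μ/r₁) = 1664 m/s; transfer-perilune v_p = √[μ(2/r₁ − 1/a_t)] = 1906 m/s.
Δv₁ = v_p − v_c1 = 242.8 m/s.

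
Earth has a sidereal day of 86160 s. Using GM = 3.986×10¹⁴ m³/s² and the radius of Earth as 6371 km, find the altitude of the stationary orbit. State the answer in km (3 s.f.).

h_sync ≈ 35800 km

A synchronous orbit has period T, so by Kepler's third law a = (μT²/4π²)^(1/3).
μT²/4π² = 3.986×10¹⁴ × (8.616×10⁴)² / 39.48 = 7.495×10²² m³.
a = 4.216×10⁷ m = 42163 km.
Altitude h = a − R = 42163 − 6371 = 35792 km.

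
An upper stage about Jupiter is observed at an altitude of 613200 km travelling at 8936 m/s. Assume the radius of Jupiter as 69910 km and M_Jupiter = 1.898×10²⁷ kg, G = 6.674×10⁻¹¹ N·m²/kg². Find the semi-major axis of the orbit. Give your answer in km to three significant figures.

μ = GM = 6.674×10⁻¹¹ × 1.898×10²⁷ = 1.267×10¹⁷ m³/s².
r = 69910 + 613200 = 6.8311×10⁵ km = 6.831×10⁸ m.
Specific orbital energy ε = v²/2 − μ/r = (8936)²/2 − 1.267×10¹⁷/6.831×10⁸ = -1.455×10⁸ J/kg.
Since ε = −μ/(2a), a = −μ/(2ε) = 4.353×10⁸ m = 4.3527×10⁵ km.

a ≈ 4.35×10⁵ km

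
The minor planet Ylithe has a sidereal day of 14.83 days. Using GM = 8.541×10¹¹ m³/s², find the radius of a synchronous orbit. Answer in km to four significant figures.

r_sync ≈ 32870 km

T = 14.83 days = 1.281×10⁶ s.
A synchronous orbit has period T, so by Kepler's third law a = (μT²/4π²)^(1/3).
μT²/4π² = 8.541×10¹¹ × (1.281×10⁶)² / 39.48 = 3.552×10²² m³.
a = 3.287×10⁷ m = 32872 km.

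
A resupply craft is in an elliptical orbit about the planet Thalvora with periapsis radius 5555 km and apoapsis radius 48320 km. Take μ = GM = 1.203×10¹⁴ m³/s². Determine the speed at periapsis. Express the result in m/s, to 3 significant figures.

Semi-major axis a = (r_p + r_a)/2 = 26938 km = 2.694×10⁷ m.
Vis-viva: v² = μ(2/r − 1/a) = 1.203×10¹⁴ × (3.600×10⁻⁷ − 3.712×10⁻⁸) = 3.885×10⁷ m²/s².
v = 6233 m/s.

v ≈ 6230 m/s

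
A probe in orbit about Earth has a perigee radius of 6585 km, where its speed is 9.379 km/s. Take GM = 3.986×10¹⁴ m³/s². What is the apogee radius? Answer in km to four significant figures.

r_p = 6.585×10⁶ m.
Specific energy ε = v²/2 − μ/r = -1.655×10⁷ J/kg, so a = −μ/(2ε) = 1.204×10⁷ m.
The apsides satisfy r_p + r_a = 2a, so the apogee radius is 2a − r_p = 1.750×10⁷ m = 17501 km.

apogee radius ≈ 17500 km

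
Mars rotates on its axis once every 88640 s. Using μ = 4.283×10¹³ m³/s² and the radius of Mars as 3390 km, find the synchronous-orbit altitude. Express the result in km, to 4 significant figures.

A synchronous orbit has period T, so by Kepler's third law a = (μT²/4π²)^(1/3).
μT²/4π² = 4.283×10¹³ × (8.864×10⁴)² / 39.48 = 8.524×10²¹ m³.
a = 2.043×10⁷ m = 20428 km.
Altitude h = a − R = 20428 − 3390 = 17038 km.

h_sync ≈ 17040 km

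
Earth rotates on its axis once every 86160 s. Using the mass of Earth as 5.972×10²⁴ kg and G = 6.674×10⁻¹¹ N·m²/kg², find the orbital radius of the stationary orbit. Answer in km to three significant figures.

r_sync ≈ 42200 km

μ = GM = 6.674×10⁻¹¹ × 5.972×10²⁴ = 3.986×10¹⁴ m³/s².
A synchronous orbit has period T, so by Kepler's third law a = (μT²/4π²)^(1/3).
μT²/4π² = 3.986×10¹⁴ × (8.616×10⁴)² / 39.48 = 7.495×10²² m³.
a = 4.216×10⁷ m = 42162 km.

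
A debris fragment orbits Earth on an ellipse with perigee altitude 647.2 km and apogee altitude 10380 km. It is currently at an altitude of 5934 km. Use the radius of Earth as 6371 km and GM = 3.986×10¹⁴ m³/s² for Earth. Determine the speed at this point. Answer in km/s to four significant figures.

r_p = 6371 + 647.2 = 7018.2 km = 7.0182×10⁶ m.
r_a = 6371 + 10380 = 16751 km = 1.6751×10⁷ m.
r = 6371 + 5934 = 12305 km = 1.230×10⁷ m.
Semi-major axis a = (r_p + r_a)/2 = 11885 km = 1.188×10⁷ m.
Vis-viva: v² = μ(2/r − 1/a) = 3.986×10¹⁴ × (1.625×10⁻⁷ − 8.414×10⁻⁸) = 3.125×10⁷ m²/s².
v = 5590 m/s = 5.590 km/s.

v ≈ 5.590 km/s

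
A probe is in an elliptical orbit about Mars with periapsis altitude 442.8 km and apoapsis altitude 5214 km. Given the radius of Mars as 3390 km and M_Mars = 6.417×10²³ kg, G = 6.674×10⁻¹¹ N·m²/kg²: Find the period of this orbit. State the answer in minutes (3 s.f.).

μ = GM = 6.674×10⁻¹¹ × 6.417×10²³ = 4.283×10¹³ m³/s².
r_p = 3390 + 442.8 = 3832.8 km = 3.8328×10⁶ m.
r_a = 3390 + 5214 = 8604.0 km = 8.6040×10⁶ m.
Semi-major axis a = (r_p + r_a)/2 = (3832.8 + 8604.0)/2 = 6218.4 km = 6.218×10⁶ m.
By Kepler's third law T = 2π√(a³/μ) = 2π × 2.370×10³ = 1.489×10⁴ s.
= 248.1 minutes.

T ≈ 248 minutes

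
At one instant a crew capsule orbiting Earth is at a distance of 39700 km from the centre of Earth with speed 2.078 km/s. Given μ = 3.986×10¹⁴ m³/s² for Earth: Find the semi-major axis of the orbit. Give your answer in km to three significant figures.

a ≈ 25300 km

r = 3.970×10⁷ m.
Vis-viva rearranged: 1/a = 2/r − v²/μ = 5.038×10⁻⁸ − 1.083×10⁻⁸ = 3.954×10⁻⁸ m⁻¹.
a = 2.529×10⁷ m = 25288 km.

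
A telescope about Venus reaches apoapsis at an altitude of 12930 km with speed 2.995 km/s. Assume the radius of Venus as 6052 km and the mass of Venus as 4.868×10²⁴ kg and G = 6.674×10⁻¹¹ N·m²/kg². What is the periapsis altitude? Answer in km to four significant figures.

periapsis altitude ≈ 688.3 km

μ = GM = 6.674×10⁻¹¹ × 4.868×10²⁴ = 3.249×10¹⁴ m³/s².
r_a = 6052 + 12930 = 18982 km = 1.898×10⁷ m.
Specific energy ε = v²/2 − μ/r = -1.263×10⁷ J/kg, so a = −μ/(2ε) = 1.286×10⁷ m.
The apsides satisfy r_p + r_a = 2a, so the periapsis radius is 2a − r_a = 6.740×10⁶ m = 6740.3 km.
Periapsis altitude = 6740.3 − 6052 = 688.29 km.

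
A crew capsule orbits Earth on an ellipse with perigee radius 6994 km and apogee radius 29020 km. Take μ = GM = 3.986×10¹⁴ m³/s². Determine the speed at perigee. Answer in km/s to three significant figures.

Semi-major axis a = (r_p + r_a)/2 = 18007 km = 1.801×10⁷ m.
Vis-viva: v² = μ(2/r − 1/a) = 3.986×10¹⁴ × (2.860×10⁻⁷ − 5.553×10⁻⁸) = 9.185×10⁷ m²/s².
v = 9584 m/s = 9.584 km/s.

v ≈ 9.58 km/s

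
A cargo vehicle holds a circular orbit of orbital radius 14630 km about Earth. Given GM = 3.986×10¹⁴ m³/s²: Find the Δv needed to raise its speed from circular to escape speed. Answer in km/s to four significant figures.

Δv ≈ 2.162 km/s

r = 14630 km = 1.463×10⁷ m.
Circular speed v_c = √(μ/r) = 5220 m/s.
Escape speed v_esc = √(2μ/r) = √2 × v_c = 7382 m/s.
Δv = v_esc − v_c = 2162 m/s = 2.162 km/s.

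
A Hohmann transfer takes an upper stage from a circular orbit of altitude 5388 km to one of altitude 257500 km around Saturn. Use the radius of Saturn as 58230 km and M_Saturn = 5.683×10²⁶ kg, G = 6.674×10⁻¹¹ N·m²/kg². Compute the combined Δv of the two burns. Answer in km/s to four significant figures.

μ = GM = 6.674×10⁻¹¹ × 5.683×10²⁶ = 3.793×10¹⁶ m³/s².
r₁ = 58230 + 5388 = 63618 km = 6.3618×10⁷ m.
r₂ = 58230 + 257500 = 315730 km = 3.1573×10⁸ m.
Transfer ellipse a_t = (r₁ + r₂)/2 = 1.897×10⁸ m.
At r₁: circular v_c1 = √(μ/r₁) = 24420 m/s; transfer-perikrone v_p = √[μ(2/r₁ − 1/a_t)] = 31500 m/s.
Δv₁ = v_p − v_c1 = 7086 m/s.
At r₂: circular v_c2 = √(μ/r₂) = 10960 m/s; transfer-apokrone v_a = √[μ(2/r₂ − 1/a_t)] = 6348 m/s.
Δv₂ = v_c2 − v_a = 4613 m/s.
Total Δv = Δv₁ + Δv₂ = 11700 m/s = 11.70 km/s.

Δv_total ≈ 11.70 km/s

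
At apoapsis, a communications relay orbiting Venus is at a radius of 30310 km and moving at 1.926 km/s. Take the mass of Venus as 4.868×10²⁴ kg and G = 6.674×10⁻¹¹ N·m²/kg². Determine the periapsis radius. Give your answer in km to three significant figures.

μ = GM = 6.674×10⁻¹¹ × 4.868×10²⁴ = 3.249×10¹⁴ m³/s².
r_a = 3.031×10⁷ m.
Specific energy ε = v²/2 − μ/r = -8.864×10⁶ J/kg, so a = −μ/(2ε) = 1.833×10⁷ m.
The apsides satisfy r_p + r_a = 2a, so the periapsis radius is 2a − r_a = 6.342×10⁶ m = 6342.1 km.

periapsis radius ≈ 6340 km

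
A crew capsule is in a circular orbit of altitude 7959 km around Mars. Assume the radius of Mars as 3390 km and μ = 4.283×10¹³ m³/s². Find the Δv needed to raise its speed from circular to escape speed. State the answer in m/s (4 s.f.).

Δv ≈ 804.7 m/s

r = 3390 + 7959 = 11349 km = 1.1349×10⁷ m.
Circular speed v_c = √(μ/r) = 1943 m/s.
Escape speed v_esc = √(2μ/r) = √2 × v_c = 2747 m/s.
Δv = v_esc − v_c = 804.7 m/s.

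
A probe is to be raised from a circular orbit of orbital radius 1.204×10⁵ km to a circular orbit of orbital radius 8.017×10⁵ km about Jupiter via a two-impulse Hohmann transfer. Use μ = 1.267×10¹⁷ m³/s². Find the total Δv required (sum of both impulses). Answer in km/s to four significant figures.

r₁ = 1.204×10⁵ km = 1.204×10⁸ m.
r₂ = 8.017×10⁵ km = 8.017×10⁸ m.
Transfer ellipse a_t = (r₁ + r₂)/2 = 4.610×10⁸ m.
At r₁: circular v_c1 = √(μ/r₁) = 32440 m/s; transfer-perijove v_p = √[μ(2/r₁ − 1/a_t)] = 42780 m/s.
Δv₁ = v_p − v_c1 = 10340 m/s.
At r₂: circular v_c2 = √(μ/r₂) = 12570 m/s; transfer-apojove v_a = √[μ(2/r₂ − 1/a_t)] = 6424 m/s.
Δv₂ = v_c2 − v_a = 6147 m/s.
Total Δv = Δv₁ + Δv₂ = 16480 m/s = 16.48 km/s.

Δv_total ≈ 16.48 km/s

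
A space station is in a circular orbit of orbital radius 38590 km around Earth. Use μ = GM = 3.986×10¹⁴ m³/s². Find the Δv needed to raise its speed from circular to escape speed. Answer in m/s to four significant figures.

Δv ≈ 1331 m/s

r = 38590 km = 3.859×10⁷ m.
Circular speed v_c = √(μ/r) = 3214 m/s.
Escape speed v_esc = √(2μ/r) = √2 × v_c = 4545 m/s.
Δv = v_esc − v_c = 1331 m/s.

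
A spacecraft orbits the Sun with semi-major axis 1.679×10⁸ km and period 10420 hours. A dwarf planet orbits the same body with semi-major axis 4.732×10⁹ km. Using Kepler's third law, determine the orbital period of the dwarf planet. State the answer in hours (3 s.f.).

Kepler's third law: T² ∝ a³, so T₂ = T₁ (a₂/a₁)^(3/2).
a₂/a₁ = 28.18, (a₂/a₁)^(3/2) = 149.6.
T₂ = 10420 × 149.6 = 1.559×10⁶ hours.

T₂ ≈ 1.56×10⁶ hours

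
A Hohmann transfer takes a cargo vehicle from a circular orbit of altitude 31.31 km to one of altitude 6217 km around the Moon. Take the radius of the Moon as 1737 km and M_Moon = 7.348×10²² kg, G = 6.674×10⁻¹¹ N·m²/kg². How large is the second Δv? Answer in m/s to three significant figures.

Δv ≈ 312 m/s

μ = GM = 6.674×10⁻¹¹ × 7.348×10²² = 4.904×10¹² m³/s².
r₁ = 1737 + 31.31 = 1768.3 km = 1.7683×10⁶ m.
r₂ = 1737 + 6217 = 7954.0 km = 7.9540×10⁶ m.
Transfer ellipse a_t = (r₁ + r₂)/2 = 4.861×10⁶ m.
At r₁: circular v_c1 = √(μ/r₁) = 1665 m/s; transfer-perilune v_p = √[μ(2/r₁ − 1/a_t)] = 2130 m/s.
At r₂: circular v_c2 = √(μ/r₂) = 785.2 m/s; transfer-apolune v_a = √[μ(2/r₂ − 1/a_t)] = 473.6 m/s.
Δv₂ = v_c2 − v_a = 311.6 m/s.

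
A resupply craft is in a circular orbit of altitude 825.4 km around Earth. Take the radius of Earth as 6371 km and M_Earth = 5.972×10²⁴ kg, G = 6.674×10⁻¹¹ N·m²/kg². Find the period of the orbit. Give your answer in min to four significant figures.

T ≈ 101.3 min

μ = GM = 6.674×10⁻¹¹ × 5.972×10²⁴ = 3.986×10¹⁴ m³/s².
r = 6371 + 825.4 = 7196.4 km = 7.1964×10⁶ m.
Kepler's third law: T = 2π√(r³/μ) = 2π√((7.196×10⁶)³ / 3.986×10¹⁴).
r³/μ = 9.351×10⁵ s², so T = 2π × 9.670×10² = 6.076×10³ s.
Converting: 6.076×10³ s ÷ 60.00 = 101.3 min.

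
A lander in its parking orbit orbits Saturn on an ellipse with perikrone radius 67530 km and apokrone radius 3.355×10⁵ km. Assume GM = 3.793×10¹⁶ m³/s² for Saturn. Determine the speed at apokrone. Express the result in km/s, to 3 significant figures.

v ≈ 6.16 km/s

Semi-major axis a = (r_p + r_a)/2 = 2.0152×10⁵ km = 2.015×10⁸ m.
Vis-viva: v² = μ(2/r − 1/a) = 3.793×10¹⁶ × (5.961×10⁻⁹ − 4.962×10⁻⁹) = 3.789×10⁷ m²/s².
v = 6155 m/s = 6.155 km/s.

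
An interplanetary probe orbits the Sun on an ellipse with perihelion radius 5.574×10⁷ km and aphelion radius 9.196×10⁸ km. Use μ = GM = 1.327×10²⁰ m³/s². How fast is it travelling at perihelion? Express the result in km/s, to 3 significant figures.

Semi-major axis a = (r_p + r_a)/2 = 4.8767×10⁸ km = 4.877×10¹¹ m.
Vis-viva: v² = μ(2/r − 1/a) = 1.327×10²⁰ × (3.588×10⁻¹¹ − 2.051×10⁻¹²) = 4.489×10⁹ m²/s².
v = 67000 m/s = 67.00 km/s.

v ≈ 67.0 km/s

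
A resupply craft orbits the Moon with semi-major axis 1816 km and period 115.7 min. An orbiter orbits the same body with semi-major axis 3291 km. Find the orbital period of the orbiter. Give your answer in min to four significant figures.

T₂ ≈ 282.3 min

Kepler's third law: T² ∝ a³, so T₂ = T₁ (a₂/a₁)^(3/2).
a₂/a₁ = 1.812, (a₂/a₁)^(3/2) = 2.440.
T₂ = 115.7 × 2.440 = 282.3 min.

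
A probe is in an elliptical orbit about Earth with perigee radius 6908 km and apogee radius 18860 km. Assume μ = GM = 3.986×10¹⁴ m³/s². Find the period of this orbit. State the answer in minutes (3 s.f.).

T ≈ 243 minutes

Semi-major axis a = (r_p + r_a)/2 = (6908.0 + 18860)/2 = 12884 km = 1.288×10⁷ m.
By Kepler's third law T = 2π√(a³/μ) = 2π × 2.316×10³ = 1.455×10⁴ s.
= 242.6 minutes.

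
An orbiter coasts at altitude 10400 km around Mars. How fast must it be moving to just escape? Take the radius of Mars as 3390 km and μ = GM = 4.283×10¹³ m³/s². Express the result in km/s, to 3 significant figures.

r = 3390 + 10400 = 13790 km = 1.3790×10⁷ m.
Escape speed v_esc = √(2μ/r) = √(2 × 4.283×10¹³ / 1.379×10⁷) = √(6.212×10⁶) = 2492 m/s.
= 2.492 km/s.

v_esc ≈ 2.49 km/s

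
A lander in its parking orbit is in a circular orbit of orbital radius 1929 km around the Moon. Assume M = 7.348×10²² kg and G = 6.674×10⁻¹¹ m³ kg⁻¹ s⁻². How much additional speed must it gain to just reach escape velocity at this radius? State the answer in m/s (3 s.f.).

μ = GM = 6.674×10⁻¹¹ × 7.348×10²² = 4.904×10¹² m³/s².
r = 1929 km = 1.929×10⁶ m.
Circular speed v_c = √(μ/r) = 1594 m/s.
Escape speed v_esc = √(2μ/r) = √2 × v_c = 2255 m/s.
Δv = v_esc − v_c = 660.4 m/s.

Δv ≈ 660 m/s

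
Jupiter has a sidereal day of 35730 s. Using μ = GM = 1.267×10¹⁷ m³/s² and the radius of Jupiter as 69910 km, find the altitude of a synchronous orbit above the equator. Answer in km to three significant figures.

h_sync ≈ 90100 km

A synchronous orbit has period T, so by Kepler's third law a = (μT²/4π²)^(1/3).
μT²/4π² = 1.267×10¹⁷ × (3.573×10⁴)² / 39.48 = 4.097×10²⁴ m³.
a = 1.600×10⁸ m = 1.6002×10⁵ km.
Altitude h = a − R = 1.6002×10⁵ − 69910 = 90105 km.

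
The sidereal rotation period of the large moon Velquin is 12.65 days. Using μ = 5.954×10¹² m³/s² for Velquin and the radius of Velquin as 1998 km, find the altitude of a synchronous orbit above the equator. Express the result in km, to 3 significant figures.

h_sync ≈ 54500 km

T = 12.65 days = 1.093×10⁶ s.
A synchronous orbit has period T, so by Kepler's third law a = (μT²/4π²)^(1/3).
μT²/4π² = 5.954×10¹² × (1.093×10⁶)² / 39.48 = 1.802×10²³ m³.
a = 5.648×10⁷ m = 56479 km.
Altitude h = a − R = 56479 − 1998 = 54481 km.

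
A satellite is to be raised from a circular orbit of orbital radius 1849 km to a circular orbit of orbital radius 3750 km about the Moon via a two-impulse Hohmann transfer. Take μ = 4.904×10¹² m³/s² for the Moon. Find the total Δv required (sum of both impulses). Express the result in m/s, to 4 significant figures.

r₁ = 1849 km = 1.849×10⁶ m.
r₂ = 3750 km = 3.750×10⁶ m.
Transfer ellipse a_t = (r₁ + r₂)/2 = 2.800×10⁶ m.
At r₁: circular v_c1 = √(μ/r₁) = 1629 m/s; transfer-perilune v_p = √[μ(2/r₁ − 1/a_t)] = 1885 m/s.
Δv₁ = v_p − v_c1 = 256.3 m/s.
At r₂: circular v_c2 = √(μ/r₂) = 1144 m/s; transfer-apolune v_a = √[μ(2/r₂ − 1/a_t)] = 929.4 m/s.
Δv₂ = v_c2 − v_a = 214.2 m/s.
Total Δv = Δv₁ + Δv₂ = 470.5 m/s.

Δv_total ≈ 470.5 m/s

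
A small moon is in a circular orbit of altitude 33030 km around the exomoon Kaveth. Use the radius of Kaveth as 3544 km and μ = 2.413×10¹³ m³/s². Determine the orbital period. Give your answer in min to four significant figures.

T ≈ 4715 min

r = 3544 + 33030 = 36574 km = 3.6574×10⁷ m.
Kepler's third law: T = 2π√(r³/μ) = 2π√((3.657×10⁷)³ / 2.413×10¹³).
r³/μ = 2.027×10⁹ s², so T = 2π × 4.503×10⁴ = 2.829×10⁵ s.
Converting: 2.829×10⁵ s ÷ 60.00 = 4715 min.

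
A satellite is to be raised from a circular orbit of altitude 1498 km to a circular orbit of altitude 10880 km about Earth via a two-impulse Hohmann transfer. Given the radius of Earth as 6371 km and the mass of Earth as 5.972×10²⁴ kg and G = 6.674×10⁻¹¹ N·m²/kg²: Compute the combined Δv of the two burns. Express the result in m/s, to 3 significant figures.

μ = GM = 6.674×10⁻¹¹ × 5.972×10²⁴ = 3.986×10¹⁴ m³/s².
r₁ = 6371 + 1498 = 7869.0 km = 7.8690×10⁶ m.
r₂ = 6371 + 10880 = 17251 km = 1.7251×10⁷ m.
Transfer ellipse a_t = (r₁ + r₂)/2 = 1.256×10⁷ m.
At r₁: circular v_c1 = √(μ/r₁) = 7117 m/s; transfer-perigee v_p = √[μ(2/r₁ − 1/a_t)] = 8341 m/s.
Δv₁ = v_p − v_c1 = 1224 m/s.
At r₂: circular v_c2 = √(μ/r₂) = 4807 m/s; transfer-apogee v_a = √[μ(2/r₂ − 1/a_t)] = 3805 m/s.
Δv₂ = v_c2 − v_a = 1002 m/s.
Total Δv = Δv₁ + Δv₂ = 2226 m/s.

Δv_total ≈ 2230 m/s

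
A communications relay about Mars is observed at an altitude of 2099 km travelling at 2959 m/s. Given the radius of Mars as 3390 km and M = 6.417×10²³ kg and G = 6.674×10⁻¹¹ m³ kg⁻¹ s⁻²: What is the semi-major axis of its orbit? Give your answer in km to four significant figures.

a ≈ 6253 km

μ = GM = 6.674×10⁻¹¹ × 6.417×10²³ = 4.283×10¹³ m³/s².
r = 3390 + 2099 = 5489.0 km = 5.489×10⁶ m.
Specific orbital energy ε = v²/2 − μ/r = (2959)²/2 − 4.283×10¹³/5.489×10⁶ = -3.425×10⁶ J/kg.
Since ε = −μ/(2a), a = −μ/(2ε) = 6.253×10⁶ m = 6253.0 km.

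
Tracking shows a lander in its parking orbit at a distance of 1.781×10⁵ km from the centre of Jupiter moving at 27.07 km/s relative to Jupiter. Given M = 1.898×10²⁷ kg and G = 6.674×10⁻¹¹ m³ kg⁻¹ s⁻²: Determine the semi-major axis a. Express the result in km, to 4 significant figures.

μ = GM = 6.674×10⁻¹¹ × 1.898×10²⁷ = 1.267×10¹⁷ m³/s².
r = 1.781×10⁸ m.
Specific orbital energy ε = v²/2 − μ/r = (27070)²/2 − 1.267×10¹⁷/1.781×10⁸ = -3.449×10⁸ J/kg.
Since ε = −μ/(2a), a = −μ/(2ε) = 1.837×10⁸ m = 1.8366×10⁵ km.

a ≈ 1.837×10⁵ km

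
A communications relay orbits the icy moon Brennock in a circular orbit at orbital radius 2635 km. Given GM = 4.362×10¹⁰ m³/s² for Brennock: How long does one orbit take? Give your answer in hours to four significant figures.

T ≈ 35.74 hours

r = 2635 km = 2.635×10⁶ m.
Kepler's third law: T = 2π√(r³/μ) = 2π√((2.635×10⁶)³ / 4.362×10¹⁰).
r³/μ = 4.194×10⁸ s², so T = 2π × 2.048×10⁴ = 1.287×10⁵ s.
Converting: 1.287×10⁵ s ÷ 3600 = 35.74 hours.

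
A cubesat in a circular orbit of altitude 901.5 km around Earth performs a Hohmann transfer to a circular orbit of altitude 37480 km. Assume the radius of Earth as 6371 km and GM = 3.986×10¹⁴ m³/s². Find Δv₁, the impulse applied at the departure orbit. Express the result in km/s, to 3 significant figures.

r₁ = 6371 + 901.5 = 7272.5 km = 7.2725×10⁶ m.
r₂ = 6371 + 37480 = 43851 km = 4.3851×10⁷ m.
Transfer ellipse a_t = (r₁ + r₂)/2 = 2.556×10⁷ m.
At r₁: circular v_c1 = √(μ/r₁) = 7403 m/s; transfer-perigee v_p = √[μ(2/r₁ − 1/a_t)] = 9697 m/s.
Δv₁ = v_p − v_c1 = 2293 m/s.
= 2.293 km/s.

Δv ≈ 2.29 km/s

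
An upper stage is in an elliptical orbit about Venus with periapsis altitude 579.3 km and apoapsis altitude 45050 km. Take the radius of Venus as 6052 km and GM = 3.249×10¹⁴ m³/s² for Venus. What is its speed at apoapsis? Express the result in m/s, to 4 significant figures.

r_p = 6052 + 579.3 = 6631.3 km = 6.6313×10⁶ m.
r_a = 6052 + 45050 = 51102 km = 5.1102×10⁷ m.
Semi-major axis a = (r_p + r_a)/2 = 28867 km = 2.887×10⁷ m.
Vis-viva: v² = μ(2/r − 1/a) = 3.249×10¹⁴ × (3.914×10⁻⁸ − 3.464×10⁻⁸) = 1.461×10⁶ m²/s².
v = 1209 m/s.

v ≈ 1209 m/s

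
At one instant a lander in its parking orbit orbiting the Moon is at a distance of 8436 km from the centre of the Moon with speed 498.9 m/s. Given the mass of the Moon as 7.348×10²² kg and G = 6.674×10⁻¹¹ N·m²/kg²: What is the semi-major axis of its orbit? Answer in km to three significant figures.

μ = GM = 6.674×10⁻¹¹ × 7.348×10²² = 4.904×10¹² m³/s².
r = 8.436×10⁶ m.
Specific orbital energy ε = v²/2 − μ/r = (498.9)²/2 − 4.904×10¹²/8.436×10⁶ = -4.569×10⁵ J/kg.
Since ε = −μ/(2a), a = −μ/(2ε) = 5.367×10⁶ m = 5367.0 km.

a ≈ 5370 km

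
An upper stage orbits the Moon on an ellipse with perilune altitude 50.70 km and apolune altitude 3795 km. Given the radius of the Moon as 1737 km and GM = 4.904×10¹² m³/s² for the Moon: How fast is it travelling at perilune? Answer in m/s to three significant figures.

r_p = 1737 + 50.70 = 1787.7 km = 1.7877×10⁶ m.
r_a = 1737 + 3795 = 5532.0 km = 5.5320×10⁶ m.
Semi-major axis a = (r_p + r_a)/2 = 3659.8 km = 3.660×10⁶ m.
Vis-viva: v² = μ(2/r − 1/a) = 4.904×10¹² × (1.119×10⁻⁶ − 2.732×10⁻⁷) = 4.146×10⁶ m²/s².
v = 2036 m/s.

v ≈ 2040 m/s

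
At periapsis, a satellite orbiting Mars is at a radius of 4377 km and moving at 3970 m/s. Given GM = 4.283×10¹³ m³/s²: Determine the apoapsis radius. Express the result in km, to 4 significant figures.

r_p = 4.377×10⁶ m.
Specific energy ε = v²/2 − μ/r = -1.905×10⁶ J/kg, so a = −μ/(2ε) = 1.124×10⁷ m.
The apsides satisfy r_p + r_a = 2a, so the apoapsis radius is 2a − r_p = 1.811×10⁷ m = 18108 km.

apoapsis radius ≈ 18110 km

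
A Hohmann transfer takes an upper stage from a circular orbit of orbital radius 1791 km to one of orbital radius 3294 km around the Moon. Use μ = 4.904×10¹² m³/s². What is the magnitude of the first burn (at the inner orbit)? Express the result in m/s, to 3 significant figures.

Δv ≈ 229 m/s

r₁ = 1791 km = 1.791×10⁶ m.
r₂ = 3294 km = 3.294×10⁶ m.
Transfer ellipse a_t = (r₁ + r₂)/2 = 2.542×10⁶ m.
At r₁: circular v_c1 = √(μ/r₁) = 1655 m/s; transfer-perilune v_p = √[μ(2/r₁ − 1/a_t)] = 1883 m/s.
Δv₁ = v_p − v_c1 = 228.7 m/s.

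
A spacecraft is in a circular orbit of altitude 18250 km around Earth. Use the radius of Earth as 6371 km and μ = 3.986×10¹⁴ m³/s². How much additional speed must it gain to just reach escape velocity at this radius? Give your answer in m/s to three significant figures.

r = 6371 + 18250 = 24621 km = 2.4621×10⁷ m.
Circular speed v_c = √(μ/r) = 4024 m/s.
Escape speed v_esc = √(2μ/r) = √2 × v_c = 5690 m/s.
Δv = v_esc − v_c = 1667 m/s.

Δv ≈ 1670 m/s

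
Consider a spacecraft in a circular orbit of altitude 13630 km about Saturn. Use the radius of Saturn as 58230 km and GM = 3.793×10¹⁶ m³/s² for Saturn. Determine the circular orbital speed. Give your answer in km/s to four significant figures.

v ≈ 22.97 km/s

r = 58230 + 13630 = 71860 km = 7.1860×10⁷ m.
For a circular orbit v = √(μ/r) = √(3.793×10¹⁶ / 7.186×10⁷) = √(5.278×10⁸) = 22970 m/s.
That is 22.97 km/s.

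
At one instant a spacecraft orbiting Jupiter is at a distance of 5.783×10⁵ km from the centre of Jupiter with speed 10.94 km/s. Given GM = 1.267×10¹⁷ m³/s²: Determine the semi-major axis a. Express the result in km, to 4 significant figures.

r = 5.783×10⁸ m.
Vis-viva rearranged: 1/a = 2/r − v²/μ = 3.458×10⁻⁹ − 9.446×10⁻¹⁰ = 2.514×10⁻⁹ m⁻¹.
a = 3.978×10⁸ m = 3.9781×10⁵ km.

a ≈ 3.978×10⁵ km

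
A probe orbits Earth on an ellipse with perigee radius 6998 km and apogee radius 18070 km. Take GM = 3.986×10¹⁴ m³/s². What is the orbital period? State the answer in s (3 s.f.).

Semi-major axis a = (r_p + r_a)/2 = (6998.0 + 18070)/2 = 12534 km = 1.253×10⁷ m.
By Kepler's third law T = 2π√(a³/μ) = 2π × 2.223×10³ = 1.397×10⁴ s.

T ≈ 14000 s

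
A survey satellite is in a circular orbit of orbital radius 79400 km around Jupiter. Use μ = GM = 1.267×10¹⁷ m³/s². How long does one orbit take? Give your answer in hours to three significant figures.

r = 79400 km = 7.940×10⁷ m.
Kepler's third law: T = 2π√(r³/μ) = 2π√((7.940×10⁷)³ / 1.267×10¹⁷).
r³/μ = 3.951×10⁶ s², so T = 2π × 1.988×10³ = 1.249×10⁴ s.
Converting: 1.249×10⁴ s ÷ 3600 = 3.469 hours.

T ≈ 3.47 hours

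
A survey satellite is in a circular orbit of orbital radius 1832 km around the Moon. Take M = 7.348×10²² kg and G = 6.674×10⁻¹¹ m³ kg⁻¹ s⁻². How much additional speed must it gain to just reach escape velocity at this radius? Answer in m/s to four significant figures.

Δv ≈ 677.7 m/s

μ = GM = 6.674×10⁻¹¹ × 7.348×10²² = 4.904×10¹² m³/s².
r = 1832 km = 1.832×10⁶ m.
Circular speed v_c = √(μ/r) = 1636 m/s.
Escape speed v_esc = √(2μ/r) = √2 × v_c = 2314 m/s.
Δv = v_esc − v_c = 677.7 m/s.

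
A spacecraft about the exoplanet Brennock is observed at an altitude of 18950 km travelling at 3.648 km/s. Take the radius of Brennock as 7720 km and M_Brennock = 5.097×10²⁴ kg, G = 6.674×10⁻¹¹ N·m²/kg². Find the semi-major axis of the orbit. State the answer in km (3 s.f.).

a ≈ 27900 km

μ = GM = 6.674×10⁻¹¹ × 5.097×10²⁴ = 3.402×10¹⁴ m³/s².
r = 7720 + 18950 = 26670 km = 2.667×10⁷ m.
Specific orbital energy ε = v²/2 − μ/r = (3648)²/2 − 3.402×10¹⁴/2.667×10⁷ = -6.101×10⁶ J/kg.
Since ε = −μ/(2a), a = −μ/(2ε) = 2.788×10⁷ m = 27879 km.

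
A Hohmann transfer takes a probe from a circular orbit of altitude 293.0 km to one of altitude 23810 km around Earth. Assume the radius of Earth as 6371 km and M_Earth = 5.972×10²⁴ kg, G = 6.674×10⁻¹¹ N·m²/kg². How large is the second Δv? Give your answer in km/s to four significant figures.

Δv ≈ 1.448 km/s

μ = GM = 6.674×10⁻¹¹ × 5.972×10²⁴ = 3.986×10¹⁴ m³/s².
r₁ = 6371 + 293.0 = 6664.0 km = 6.6640×10⁶ m.
r₂ = 6371 + 23810 = 30181 km = 3.0181×10⁷ m.
Transfer ellipse a_t = (r₁ + r₂)/2 = 1.842×10⁷ m.
At r₁: circular v_c1 = √(μ/r₁) = 7734 m/s; transfer-perigee v_p = √[μ(2/r₁ − 1/a_t)] = 9899 m/s.
At r₂: circular v_c2 = √(μ/r₂) = 3634 m/s; transfer-apogee v_a = √[μ(2/r₂ − 1/a_t)] = 2186 m/s.
Δv₂ = v_c2 − v_a = 1448 m/s.
= 1.448 km/s.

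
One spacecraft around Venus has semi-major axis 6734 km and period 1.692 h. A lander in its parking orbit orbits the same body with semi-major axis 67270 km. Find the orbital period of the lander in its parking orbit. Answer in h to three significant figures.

T₂ ≈ 53.4 h

Kepler's third law: T² ∝ a³, so T₂ = T₁ (a₂/a₁)^(3/2).
a₂/a₁ = 9.990, (a₂/a₁)^(3/2) = 31.57.
T₂ = 1.692 × 31.57 = 53.42 h.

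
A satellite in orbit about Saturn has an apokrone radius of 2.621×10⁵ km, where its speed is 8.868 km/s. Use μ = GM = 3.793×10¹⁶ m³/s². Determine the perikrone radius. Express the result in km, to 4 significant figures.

r_a = 2.621×10⁸ m.
Specific energy ε = v²/2 − μ/r = -1.054×10⁸ J/kg, so a = −μ/(2ε) = 1.799×10⁸ m.
The apsides satisfy r_p + r_a = 2a, so the perikrone radius is 2a − r_a = 9.778×10⁷ m = 97784 km.

perikrone radius ≈ 97780 km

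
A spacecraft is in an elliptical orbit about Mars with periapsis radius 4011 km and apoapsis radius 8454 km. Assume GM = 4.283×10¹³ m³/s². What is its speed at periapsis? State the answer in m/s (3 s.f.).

v ≈ 3810 m/s

Semi-major axis a = (r_p + r_a)/2 = 6232.5 km = 6.232×10⁶ m.
Vis-viva: v² = μ(2/r − 1/a) = 4.283×10¹³ × (4.986×10⁻⁷ − 1.604×10⁻⁷) = 1.448×10⁷ m²/s².
v = 3806 m/s.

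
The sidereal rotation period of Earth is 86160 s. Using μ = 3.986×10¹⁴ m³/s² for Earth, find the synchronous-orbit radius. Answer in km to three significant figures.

A synchronous orbit has period T, so by Kepler's third law a = (μT²/4π²)^(1/3).
μT²/4π² = 3.986×10¹⁴ × (8.616×10⁴)² / 39.48 = 7.495×10²² m³.
a = 4.216×10⁷ m = 42163 km.

r_sync ≈ 42200 km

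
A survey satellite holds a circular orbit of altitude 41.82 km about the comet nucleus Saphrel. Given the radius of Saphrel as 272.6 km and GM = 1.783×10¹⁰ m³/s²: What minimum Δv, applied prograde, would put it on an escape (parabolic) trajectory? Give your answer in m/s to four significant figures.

Δv ≈ 98.64 m/s

r = 272.6 + 41.82 = 314.42 km = 3.1442×10⁵ m.
Circular speed v_c = √(μ/r) = 238.1 m/s.
Escape speed v_esc = √(2μ/r) = √2 × v_c = 336.8 m/s.
Δv = v_esc − v_c = 98.64 m/s.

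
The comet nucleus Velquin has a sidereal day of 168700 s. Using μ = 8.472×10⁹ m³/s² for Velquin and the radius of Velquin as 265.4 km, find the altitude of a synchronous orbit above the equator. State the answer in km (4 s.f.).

h_sync ≈ 1562 km

A synchronous orbit has period T, so by Kepler's third law a = (μT²/4π²)^(1/3).
μT²/4π² = 8.472×10⁹ × (1.687×10⁵)² / 39.48 = 6.107×10¹⁸ m³.
a = 1.828×10⁶ m = 1827.9 km.
Altitude h = a − R = 1827.9 − 265.4 = 1562.5 km.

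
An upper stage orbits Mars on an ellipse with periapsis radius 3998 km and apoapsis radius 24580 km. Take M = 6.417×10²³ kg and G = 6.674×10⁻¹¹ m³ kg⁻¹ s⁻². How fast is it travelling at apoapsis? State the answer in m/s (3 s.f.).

v ≈ 698 m/s

μ = GM = 6.674×10⁻¹¹ × 6.417×10²³ = 4.283×10¹³ m³/s².
Semi-major axis a = (r_p + r_a)/2 = 14289 km = 1.429×10⁷ m.
Vis-viva: v² = μ(2/r − 1/a) = 4.283×10¹³ × (8.137×10⁻⁸ − 6.998×10⁻⁸) = 4.875×10⁵ m²/s².
v = 698.2 m/s.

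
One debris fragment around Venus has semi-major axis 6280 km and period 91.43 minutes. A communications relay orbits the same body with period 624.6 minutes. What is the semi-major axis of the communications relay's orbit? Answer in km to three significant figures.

Kepler's third law: a³ ∝ T², so a₂ = a₁ (T₂/T₁)^(2/3).
T₂/T₁ = 6.831, (T₂/T₁)^(2/3) = 3.600.
a₂ = 6280 × 3.600 = 22610 km.

a₂ ≈ 22600 km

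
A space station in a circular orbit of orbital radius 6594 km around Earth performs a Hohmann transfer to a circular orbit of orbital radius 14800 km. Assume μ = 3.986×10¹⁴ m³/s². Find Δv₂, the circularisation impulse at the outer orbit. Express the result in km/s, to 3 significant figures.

Δv ≈ 1.12 km/s

r₁ = 6594 km = 6.594×10⁶ m.
r₂ = 14800 km = 1.480×10⁷ m.
Transfer ellipse a_t = (r₁ + r₂)/2 = 1.070×10⁷ m.
At r₁: circular v_c1 = √(μ/r₁) = 7775 m/s; transfer-perigee v_p = √[μ(2/r₁ − 1/a_t)] = 9145 m/s.
At r₂: circular v_c2 = √(μ/r₂) = 5190 m/s; transfer-apogee v_a = √[μ(2/r₂ − 1/a_t)] = 4075 m/s.
Δv₂ = v_c2 − v_a = 1115 m/s.
= 1.115 km/s.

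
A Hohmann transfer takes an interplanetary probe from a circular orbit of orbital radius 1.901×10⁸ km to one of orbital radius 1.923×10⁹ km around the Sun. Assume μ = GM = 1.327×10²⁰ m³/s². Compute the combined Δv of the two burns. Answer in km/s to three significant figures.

r₁ = 1.901×10⁸ km = 1.901×10¹¹ m.
r₂ = 1.923×10⁹ km = 1.923×10¹² m.
Transfer ellipse a_t = (r₁ + r₂)/2 = 1.057×10¹² m.
At r₁: circular v_c1 = √(μ/r₁) = 26420 m/s; transfer-perihelion v_p = √[μ(2/r₁ − 1/a_t)] = 35640 m/s.
Δv₁ = v_p − v_c1 = 9224 m/s.
At r₂: circular v_c2 = √(μ/r₂) = 8307 m/s; transfer-aphelion v_a = √[μ(2/r₂ − 1/a_t)] = 3524 m/s.
Δv₂ = v_c2 − v_a = 4783 m/s.
Total Δv = Δv₁ + Δv₂ = 14010 m/s = 14.01 km/s.

Δv_total ≈ 14.0 km/s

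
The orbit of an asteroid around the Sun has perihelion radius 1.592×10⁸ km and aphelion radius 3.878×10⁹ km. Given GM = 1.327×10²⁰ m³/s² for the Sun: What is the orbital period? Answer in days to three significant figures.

Semi-major axis a = (r_p + r_a)/2 = (1.5920×10⁸ + 3.8780×10⁹)/2 = 2.0186×10⁹ km = 2.019×10¹² m.
By Kepler's third law T = 2π√(a³/μ) = 2π × 2.490×10⁸ = 1.564×10⁹ s.
= 18110 days.

T ≈ 18100 days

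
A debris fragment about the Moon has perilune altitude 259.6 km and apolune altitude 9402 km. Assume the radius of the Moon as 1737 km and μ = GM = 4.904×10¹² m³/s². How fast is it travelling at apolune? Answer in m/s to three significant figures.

v ≈ 366 m/s

r_p = 1737 + 259.6 = 1996.6 km = 1.9966×10⁶ m.
r_a = 1737 + 9402 = 11139 km = 1.1139×10⁷ m.
Semi-major axis a = (r_p + r_a)/2 = 6567.8 km = 6.568×10⁶ m.
Vis-viva: v² = μ(2/r − 1/a) = 4.904×10¹² × (1.795×10⁻⁷ − 1.523×10⁻⁷) = 1.338×10⁵ m²/s².
v = 365.8 m/s.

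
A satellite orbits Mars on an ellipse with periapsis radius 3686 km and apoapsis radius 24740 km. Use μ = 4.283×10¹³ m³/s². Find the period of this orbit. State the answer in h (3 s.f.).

T ≈ 14.3 h

Semi-major axis a = (r_p + r_a)/2 = (3686.0 + 24740)/2 = 14213 km = 1.421×10⁷ m.
By Kepler's third law T = 2π√(a³/μ) = 2π × 8.188×10³ = 5.144×10⁴ s.
= 14.29 h.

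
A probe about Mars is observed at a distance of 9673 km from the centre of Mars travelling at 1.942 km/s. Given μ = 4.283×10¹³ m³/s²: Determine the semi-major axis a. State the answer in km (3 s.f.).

a ≈ 8420 km

r = 9.673×10⁶ m.
Specific orbital energy ε = v²/2 − μ/r = (1942)²/2 − 4.283×10¹³/9.673×10⁶ = -2.542×10⁶ J/kg.
Since ε = −μ/(2a), a = −μ/(2ε) = 8.424×10⁶ m = 8424.1 km.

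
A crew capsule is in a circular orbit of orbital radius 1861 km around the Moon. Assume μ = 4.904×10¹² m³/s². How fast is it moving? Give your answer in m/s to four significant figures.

r = 1861 km = 1.861×10⁶ m.
For a circular orbit v = √(μ/r) = √(4.904×10¹² / 1.861×10⁶) = √(2.635×10⁶) = 1623 m/s.

v ≈ 1623 m/s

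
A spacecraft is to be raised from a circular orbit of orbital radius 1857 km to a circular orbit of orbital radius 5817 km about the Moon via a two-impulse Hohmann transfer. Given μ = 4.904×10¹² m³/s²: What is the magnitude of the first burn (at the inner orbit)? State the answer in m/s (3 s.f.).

r₁ = 1857 km = 1.857×10⁶ m.
r₂ = 5817 km = 5.817×10⁶ m.
Transfer ellipse a_t = (r₁ + r₂)/2 = 3.837×10⁶ m.
At r₁: circular v_c1 = √(μ/r₁) = 1625 m/s; transfer-perilune v_p = √[μ(2/r₁ − 1/a_t)] = 2001 m/s.
Δv₁ = v_p − v_c1 = 375.8 m/s.

Δv ≈ 376 m/s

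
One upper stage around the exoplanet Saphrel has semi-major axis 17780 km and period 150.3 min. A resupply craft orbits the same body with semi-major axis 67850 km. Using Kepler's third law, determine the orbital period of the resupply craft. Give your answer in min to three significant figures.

T₂ ≈ 1120 min

Kepler's third law: T² ∝ a³, so T₂ = T₁ (a₂/a₁)^(3/2).
a₂/a₁ = 3.816, (a₂/a₁)^(3/2) = 7.455.
T₂ = 150.3 × 7.455 = 1120 min.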